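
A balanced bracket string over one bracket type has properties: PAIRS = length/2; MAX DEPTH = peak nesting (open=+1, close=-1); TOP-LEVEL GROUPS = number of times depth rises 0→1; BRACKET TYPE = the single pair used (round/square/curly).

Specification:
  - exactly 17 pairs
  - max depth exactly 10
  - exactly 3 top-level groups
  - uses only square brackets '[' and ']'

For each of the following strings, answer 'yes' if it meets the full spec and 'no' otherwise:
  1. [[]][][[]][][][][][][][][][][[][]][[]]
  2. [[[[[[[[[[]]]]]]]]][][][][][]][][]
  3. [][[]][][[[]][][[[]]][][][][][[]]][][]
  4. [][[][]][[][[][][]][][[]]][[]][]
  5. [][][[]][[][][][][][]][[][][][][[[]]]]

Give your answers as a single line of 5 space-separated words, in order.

String 1 '[[]][][[]][][][][][][][][][][[][]][[]]': depth seq [1 2 1 0 1 0 1 2 1 0 1 0 1 0 1 0 1 0 1 0 1 0 1 0 1 0 1 0 1 2 1 2 1 0 1 2 1 0]
  -> pairs=19 depth=2 groups=14 -> no
String 2 '[[[[[[[[[[]]]]]]]]][][][][][]][][]': depth seq [1 2 3 4 5 6 7 8 9 10 9 8 7 6 5 4 3 2 1 2 1 2 1 2 1 2 1 2 1 0 1 0 1 0]
  -> pairs=17 depth=10 groups=3 -> yes
String 3 '[][[]][][[[]][][[[]]][][][][][[]]][][]': depth seq [1 0 1 2 1 0 1 0 1 2 3 2 1 2 1 2 3 4 3 2 1 2 1 2 1 2 1 2 1 2 3 2 1 0 1 0 1 0]
  -> pairs=19 depth=4 groups=6 -> no
String 4 '[][[][]][[][[][][]][][[]]][[]][]': depth seq [1 0 1 2 1 2 1 0 1 2 1 2 3 2 3 2 3 2 1 2 1 2 3 2 1 0 1 2 1 0 1 0]
  -> pairs=16 depth=3 groups=5 -> no
String 5 '[][][[]][[][][][][][]][[][][][][[[]]]]': depth seq [1 0 1 0 1 2 1 0 1 2 1 2 1 2 1 2 1 2 1 2 1 0 1 2 1 2 1 2 1 2 1 2 3 4 3 2 1 0]
  -> pairs=19 depth=4 groups=5 -> no

Answer: no yes no no no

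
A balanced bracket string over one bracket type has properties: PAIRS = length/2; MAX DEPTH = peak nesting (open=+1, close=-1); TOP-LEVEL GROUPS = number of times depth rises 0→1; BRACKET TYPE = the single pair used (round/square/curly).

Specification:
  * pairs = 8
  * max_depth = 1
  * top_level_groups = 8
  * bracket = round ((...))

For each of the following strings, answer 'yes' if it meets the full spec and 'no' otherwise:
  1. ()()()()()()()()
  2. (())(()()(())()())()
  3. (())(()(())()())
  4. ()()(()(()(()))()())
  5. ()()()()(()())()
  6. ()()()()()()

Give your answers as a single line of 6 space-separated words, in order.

Answer: yes no no no no no

Derivation:
String 1 '()()()()()()()()': depth seq [1 0 1 0 1 0 1 0 1 0 1 0 1 0 1 0]
  -> pairs=8 depth=1 groups=8 -> yes
String 2 '(())(()()(())()())()': depth seq [1 2 1 0 1 2 1 2 1 2 3 2 1 2 1 2 1 0 1 0]
  -> pairs=10 depth=3 groups=3 -> no
String 3 '(())(()(())()())': depth seq [1 2 1 0 1 2 1 2 3 2 1 2 1 2 1 0]
  -> pairs=8 depth=3 groups=2 -> no
String 4 '()()(()(()(()))()())': depth seq [1 0 1 0 1 2 1 2 3 2 3 4 3 2 1 2 1 2 1 0]
  -> pairs=10 depth=4 groups=3 -> no
String 5 '()()()()(()())()': depth seq [1 0 1 0 1 0 1 0 1 2 1 2 1 0 1 0]
  -> pairs=8 depth=2 groups=6 -> no
String 6 '()()()()()()': depth seq [1 0 1 0 1 0 1 0 1 0 1 0]
  -> pairs=6 depth=1 groups=6 -> no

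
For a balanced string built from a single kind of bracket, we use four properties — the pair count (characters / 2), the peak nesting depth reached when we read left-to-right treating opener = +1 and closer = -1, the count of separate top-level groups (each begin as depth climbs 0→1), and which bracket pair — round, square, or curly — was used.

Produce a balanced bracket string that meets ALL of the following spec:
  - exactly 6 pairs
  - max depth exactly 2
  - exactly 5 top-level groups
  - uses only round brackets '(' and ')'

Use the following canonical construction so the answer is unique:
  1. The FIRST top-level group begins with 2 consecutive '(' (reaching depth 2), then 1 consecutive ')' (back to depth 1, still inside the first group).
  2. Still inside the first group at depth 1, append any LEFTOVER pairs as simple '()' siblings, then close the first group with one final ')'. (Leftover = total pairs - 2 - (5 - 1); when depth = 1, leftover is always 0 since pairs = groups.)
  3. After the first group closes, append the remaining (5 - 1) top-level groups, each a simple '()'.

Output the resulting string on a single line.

Spec: pairs=6 depth=2 groups=5
Leftover pairs = 6 - 2 - (5-1) = 0
First group: deep chain of depth 2 + 0 sibling pairs
Remaining 4 groups: simple '()' each

Answer: (())()()()()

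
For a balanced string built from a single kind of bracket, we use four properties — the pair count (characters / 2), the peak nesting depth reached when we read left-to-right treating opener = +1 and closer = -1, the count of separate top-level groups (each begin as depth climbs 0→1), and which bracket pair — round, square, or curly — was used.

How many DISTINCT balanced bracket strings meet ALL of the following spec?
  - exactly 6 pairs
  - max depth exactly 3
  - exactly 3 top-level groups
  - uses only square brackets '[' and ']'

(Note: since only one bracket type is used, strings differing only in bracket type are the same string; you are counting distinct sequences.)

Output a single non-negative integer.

Answer: 15

Derivation:
Spec: pairs=6 depth=3 groups=3
Count(depth <= 3) = 25
Count(depth <= 2) = 10
Count(depth == 3) = 25 - 10 = 15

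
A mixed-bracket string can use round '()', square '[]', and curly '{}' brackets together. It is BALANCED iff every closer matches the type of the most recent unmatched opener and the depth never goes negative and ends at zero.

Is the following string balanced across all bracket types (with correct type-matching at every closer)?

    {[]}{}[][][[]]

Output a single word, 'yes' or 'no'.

Answer: yes

Derivation:
pos 0: push '{'; stack = {
pos 1: push '['; stack = {[
pos 2: ']' matches '['; pop; stack = {
pos 3: '}' matches '{'; pop; stack = (empty)
pos 4: push '{'; stack = {
pos 5: '}' matches '{'; pop; stack = (empty)
pos 6: push '['; stack = [
pos 7: ']' matches '['; pop; stack = (empty)
pos 8: push '['; stack = [
pos 9: ']' matches '['; pop; stack = (empty)
pos 10: push '['; stack = [
pos 11: push '['; stack = [[
pos 12: ']' matches '['; pop; stack = [
pos 13: ']' matches '['; pop; stack = (empty)
end: stack empty → VALID
Verdict: properly nested → yes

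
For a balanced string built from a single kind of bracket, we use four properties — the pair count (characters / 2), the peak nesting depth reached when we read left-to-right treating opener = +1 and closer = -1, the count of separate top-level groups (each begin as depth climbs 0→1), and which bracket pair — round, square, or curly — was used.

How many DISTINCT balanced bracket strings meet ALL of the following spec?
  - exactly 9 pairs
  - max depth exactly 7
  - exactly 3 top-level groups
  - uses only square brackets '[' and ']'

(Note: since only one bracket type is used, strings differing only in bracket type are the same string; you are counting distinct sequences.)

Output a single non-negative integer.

Spec: pairs=9 depth=7 groups=3
Count(depth <= 7) = 1001
Count(depth <= 6) = 998
Count(depth == 7) = 1001 - 998 = 3

Answer: 3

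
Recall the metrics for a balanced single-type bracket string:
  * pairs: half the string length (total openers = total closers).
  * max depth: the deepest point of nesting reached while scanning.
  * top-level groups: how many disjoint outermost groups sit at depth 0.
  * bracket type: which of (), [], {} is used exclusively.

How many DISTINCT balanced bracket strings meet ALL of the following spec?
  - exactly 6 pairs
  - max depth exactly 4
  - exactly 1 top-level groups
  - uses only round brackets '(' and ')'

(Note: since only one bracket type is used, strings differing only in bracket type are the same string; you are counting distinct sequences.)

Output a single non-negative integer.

Spec: pairs=6 depth=4 groups=1
Count(depth <= 4) = 34
Count(depth <= 3) = 16
Count(depth == 4) = 34 - 16 = 18

Answer: 18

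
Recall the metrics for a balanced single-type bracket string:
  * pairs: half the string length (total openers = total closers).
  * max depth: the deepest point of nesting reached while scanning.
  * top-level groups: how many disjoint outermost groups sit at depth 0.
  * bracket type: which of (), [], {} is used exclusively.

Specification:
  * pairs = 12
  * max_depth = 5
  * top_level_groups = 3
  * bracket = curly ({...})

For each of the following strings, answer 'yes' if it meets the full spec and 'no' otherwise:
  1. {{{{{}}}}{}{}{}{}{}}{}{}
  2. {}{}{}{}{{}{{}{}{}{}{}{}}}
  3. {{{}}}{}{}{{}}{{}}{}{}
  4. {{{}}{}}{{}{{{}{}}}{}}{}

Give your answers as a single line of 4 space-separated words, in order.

Answer: yes no no no

Derivation:
String 1 '{{{{{}}}}{}{}{}{}{}}{}{}': depth seq [1 2 3 4 5 4 3 2 1 2 1 2 1 2 1 2 1 2 1 0 1 0 1 0]
  -> pairs=12 depth=5 groups=3 -> yes
String 2 '{}{}{}{}{{}{{}{}{}{}{}{}}}': depth seq [1 0 1 0 1 0 1 0 1 2 1 2 3 2 3 2 3 2 3 2 3 2 3 2 1 0]
  -> pairs=13 depth=3 groups=5 -> no
String 3 '{{{}}}{}{}{{}}{{}}{}{}': depth seq [1 2 3 2 1 0 1 0 1 0 1 2 1 0 1 2 1 0 1 0 1 0]
  -> pairs=11 depth=3 groups=7 -> no
String 4 '{{{}}{}}{{}{{{}{}}}{}}{}': depth seq [1 2 3 2 1 2 1 0 1 2 1 2 3 4 3 4 3 2 1 2 1 0 1 0]
  -> pairs=12 depth=4 groups=3 -> no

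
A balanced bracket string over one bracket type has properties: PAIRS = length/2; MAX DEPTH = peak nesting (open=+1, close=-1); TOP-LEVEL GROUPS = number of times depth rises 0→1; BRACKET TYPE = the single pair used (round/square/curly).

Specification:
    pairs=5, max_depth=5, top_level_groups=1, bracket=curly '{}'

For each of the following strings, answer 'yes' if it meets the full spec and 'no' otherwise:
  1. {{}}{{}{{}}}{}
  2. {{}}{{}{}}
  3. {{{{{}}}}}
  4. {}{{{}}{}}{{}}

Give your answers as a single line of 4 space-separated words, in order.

String 1 '{{}}{{}{{}}}{}': depth seq [1 2 1 0 1 2 1 2 3 2 1 0 1 0]
  -> pairs=7 depth=3 groups=3 -> no
String 2 '{{}}{{}{}}': depth seq [1 2 1 0 1 2 1 2 1 0]
  -> pairs=5 depth=2 groups=2 -> no
String 3 '{{{{{}}}}}': depth seq [1 2 3 4 5 4 3 2 1 0]
  -> pairs=5 depth=5 groups=1 -> yes
String 4 '{}{{{}}{}}{{}}': depth seq [1 0 1 2 3 2 1 2 1 0 1 2 1 0]
  -> pairs=7 depth=3 groups=3 -> no

Answer: no no yes no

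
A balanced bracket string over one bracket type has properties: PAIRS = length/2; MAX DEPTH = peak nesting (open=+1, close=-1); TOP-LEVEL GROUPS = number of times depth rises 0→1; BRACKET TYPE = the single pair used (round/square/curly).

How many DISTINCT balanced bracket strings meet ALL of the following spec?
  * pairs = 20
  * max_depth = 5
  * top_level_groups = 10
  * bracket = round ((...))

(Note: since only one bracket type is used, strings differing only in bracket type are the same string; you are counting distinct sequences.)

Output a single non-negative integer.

Answer: 1849365

Derivation:
Spec: pairs=20 depth=5 groups=10
Count(depth <= 5) = 9265980
Count(depth <= 4) = 7416615
Count(depth == 5) = 9265980 - 7416615 = 1849365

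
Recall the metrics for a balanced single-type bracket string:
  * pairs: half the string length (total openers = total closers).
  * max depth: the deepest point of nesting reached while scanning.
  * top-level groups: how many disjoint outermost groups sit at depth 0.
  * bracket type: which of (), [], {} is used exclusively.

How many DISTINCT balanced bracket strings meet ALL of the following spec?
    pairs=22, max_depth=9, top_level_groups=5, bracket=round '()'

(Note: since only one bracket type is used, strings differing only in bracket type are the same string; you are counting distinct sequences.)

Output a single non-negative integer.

Answer: 257005910

Derivation:
Spec: pairs=22 depth=9 groups=5
Count(depth <= 9) = 6409050645
Count(depth <= 8) = 6152044735
Count(depth == 9) = 6409050645 - 6152044735 = 257005910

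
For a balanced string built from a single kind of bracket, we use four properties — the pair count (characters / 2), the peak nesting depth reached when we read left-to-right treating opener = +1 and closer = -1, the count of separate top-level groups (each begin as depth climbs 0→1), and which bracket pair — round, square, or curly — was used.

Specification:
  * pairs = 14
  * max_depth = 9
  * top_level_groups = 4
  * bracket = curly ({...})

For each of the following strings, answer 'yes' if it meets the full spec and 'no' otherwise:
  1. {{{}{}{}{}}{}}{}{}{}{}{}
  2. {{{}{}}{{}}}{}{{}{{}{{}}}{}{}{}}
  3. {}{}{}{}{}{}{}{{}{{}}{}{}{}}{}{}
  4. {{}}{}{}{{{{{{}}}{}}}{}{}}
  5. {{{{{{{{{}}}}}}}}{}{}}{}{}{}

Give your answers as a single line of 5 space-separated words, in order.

Answer: no no no no yes

Derivation:
String 1 '{{{}{}{}{}}{}}{}{}{}{}{}': depth seq [1 2 3 2 3 2 3 2 3 2 1 2 1 0 1 0 1 0 1 0 1 0 1 0]
  -> pairs=12 depth=3 groups=6 -> no
String 2 '{{{}{}}{{}}}{}{{}{{}{{}}}{}{}{}}': depth seq [1 2 3 2 3 2 1 2 3 2 1 0 1 0 1 2 1 2 3 2 3 4 3 2 1 2 1 2 1 2 1 0]
  -> pairs=16 depth=4 groups=3 -> no
String 3 '{}{}{}{}{}{}{}{{}{{}}{}{}{}}{}{}': depth seq [1 0 1 0 1 0 1 0 1 0 1 0 1 0 1 2 1 2 3 2 1 2 1 2 1 2 1 0 1 0 1 0]
  -> pairs=16 depth=3 groups=10 -> no
String 4 '{{}}{}{}{{{{{{}}}{}}}{}{}}': depth seq [1 2 1 0 1 0 1 0 1 2 3 4 5 6 5 4 3 4 3 2 1 2 1 2 1 0]
  -> pairs=13 depth=6 groups=4 -> no
String 5 '{{{{{{{{{}}}}}}}}{}{}}{}{}{}': depth seq [1 2 3 4 5 6 7 8 9 8 7 6 5 4 3 2 1 2 1 2 1 0 1 0 1 0 1 0]
  -> pairs=14 depth=9 groups=4 -> yes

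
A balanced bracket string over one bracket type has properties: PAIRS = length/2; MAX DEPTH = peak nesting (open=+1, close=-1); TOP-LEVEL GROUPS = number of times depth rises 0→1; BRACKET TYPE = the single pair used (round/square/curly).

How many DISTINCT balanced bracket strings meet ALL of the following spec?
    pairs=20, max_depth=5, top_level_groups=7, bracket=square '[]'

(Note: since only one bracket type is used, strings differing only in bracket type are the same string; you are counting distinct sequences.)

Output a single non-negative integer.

Answer: 37790018

Derivation:
Spec: pairs=20 depth=5 groups=7
Count(depth <= 5) = 88803176
Count(depth <= 4) = 51013158
Count(depth == 5) = 88803176 - 51013158 = 37790018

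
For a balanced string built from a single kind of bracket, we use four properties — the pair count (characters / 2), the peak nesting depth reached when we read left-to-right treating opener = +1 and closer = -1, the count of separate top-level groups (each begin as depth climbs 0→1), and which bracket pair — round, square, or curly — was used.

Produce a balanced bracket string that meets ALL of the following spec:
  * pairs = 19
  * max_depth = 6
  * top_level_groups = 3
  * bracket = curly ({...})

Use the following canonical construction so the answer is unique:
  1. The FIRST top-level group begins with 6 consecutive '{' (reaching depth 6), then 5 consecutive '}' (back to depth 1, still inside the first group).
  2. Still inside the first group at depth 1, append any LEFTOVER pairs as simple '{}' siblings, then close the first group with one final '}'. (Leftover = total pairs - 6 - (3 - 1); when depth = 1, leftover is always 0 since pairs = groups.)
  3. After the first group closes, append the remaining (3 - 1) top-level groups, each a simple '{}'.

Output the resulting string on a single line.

Answer: {{{{{{}}}}}{}{}{}{}{}{}{}{}{}{}{}}{}{}

Derivation:
Spec: pairs=19 depth=6 groups=3
Leftover pairs = 19 - 6 - (3-1) = 11
First group: deep chain of depth 6 + 11 sibling pairs
Remaining 2 groups: simple '{}' each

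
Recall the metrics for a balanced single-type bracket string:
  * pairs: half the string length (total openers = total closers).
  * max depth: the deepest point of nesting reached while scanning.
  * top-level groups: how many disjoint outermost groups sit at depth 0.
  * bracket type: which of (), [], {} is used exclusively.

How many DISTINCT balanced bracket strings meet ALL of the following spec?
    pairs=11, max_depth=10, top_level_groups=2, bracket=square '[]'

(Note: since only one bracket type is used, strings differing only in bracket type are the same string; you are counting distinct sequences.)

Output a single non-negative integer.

Answer: 2

Derivation:
Spec: pairs=11 depth=10 groups=2
Count(depth <= 10) = 16796
Count(depth <= 9) = 16794
Count(depth == 10) = 16796 - 16794 = 2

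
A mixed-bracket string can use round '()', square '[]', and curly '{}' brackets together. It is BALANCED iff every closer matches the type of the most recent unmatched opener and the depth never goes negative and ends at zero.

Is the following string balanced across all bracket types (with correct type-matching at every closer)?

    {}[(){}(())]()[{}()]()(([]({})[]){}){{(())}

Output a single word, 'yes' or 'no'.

Answer: no

Derivation:
pos 0: push '{'; stack = {
pos 1: '}' matches '{'; pop; stack = (empty)
pos 2: push '['; stack = [
pos 3: push '('; stack = [(
pos 4: ')' matches '('; pop; stack = [
pos 5: push '{'; stack = [{
pos 6: '}' matches '{'; pop; stack = [
pos 7: push '('; stack = [(
pos 8: push '('; stack = [((
pos 9: ')' matches '('; pop; stack = [(
pos 10: ')' matches '('; pop; stack = [
pos 11: ']' matches '['; pop; stack = (empty)
pos 12: push '('; stack = (
pos 13: ')' matches '('; pop; stack = (empty)
pos 14: push '['; stack = [
pos 15: push '{'; stack = [{
pos 16: '}' matches '{'; pop; stack = [
pos 17: push '('; stack = [(
pos 18: ')' matches '('; pop; stack = [
pos 19: ']' matches '['; pop; stack = (empty)
pos 20: push '('; stack = (
pos 21: ')' matches '('; pop; stack = (empty)
pos 22: push '('; stack = (
pos 23: push '('; stack = ((
pos 24: push '['; stack = (([
pos 25: ']' matches '['; pop; stack = ((
pos 26: push '('; stack = (((
pos 27: push '{'; stack = ((({
pos 28: '}' matches '{'; pop; stack = (((
pos 29: ')' matches '('; pop; stack = ((
pos 30: push '['; stack = (([
pos 31: ']' matches '['; pop; stack = ((
pos 32: ')' matches '('; pop; stack = (
pos 33: push '{'; stack = ({
pos 34: '}' matches '{'; pop; stack = (
pos 35: ')' matches '('; pop; stack = (empty)
pos 36: push '{'; stack = {
pos 37: push '{'; stack = {{
pos 38: push '('; stack = {{(
pos 39: push '('; stack = {{((
pos 40: ')' matches '('; pop; stack = {{(
pos 41: ')' matches '('; pop; stack = {{
pos 42: '}' matches '{'; pop; stack = {
end: stack still non-empty ({) → INVALID
Verdict: unclosed openers at end: { → no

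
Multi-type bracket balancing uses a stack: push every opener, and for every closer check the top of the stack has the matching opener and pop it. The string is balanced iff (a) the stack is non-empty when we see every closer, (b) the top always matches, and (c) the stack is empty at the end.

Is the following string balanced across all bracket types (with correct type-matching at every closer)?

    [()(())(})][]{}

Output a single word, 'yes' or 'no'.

Answer: no

Derivation:
pos 0: push '['; stack = [
pos 1: push '('; stack = [(
pos 2: ')' matches '('; pop; stack = [
pos 3: push '('; stack = [(
pos 4: push '('; stack = [((
pos 5: ')' matches '('; pop; stack = [(
pos 6: ')' matches '('; pop; stack = [
pos 7: push '('; stack = [(
pos 8: saw closer '}' but top of stack is '(' (expected ')') → INVALID
Verdict: type mismatch at position 8: '}' closes '(' → no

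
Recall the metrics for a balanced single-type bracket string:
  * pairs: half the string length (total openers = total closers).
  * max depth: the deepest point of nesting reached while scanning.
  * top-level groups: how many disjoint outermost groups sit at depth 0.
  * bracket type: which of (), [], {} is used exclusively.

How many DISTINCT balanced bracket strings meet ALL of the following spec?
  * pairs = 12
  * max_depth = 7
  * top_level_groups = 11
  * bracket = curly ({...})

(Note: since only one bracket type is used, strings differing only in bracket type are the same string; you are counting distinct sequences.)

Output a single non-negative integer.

Spec: pairs=12 depth=7 groups=11
Count(depth <= 7) = 11
Count(depth <= 6) = 11
Count(depth == 7) = 11 - 11 = 0

Answer: 0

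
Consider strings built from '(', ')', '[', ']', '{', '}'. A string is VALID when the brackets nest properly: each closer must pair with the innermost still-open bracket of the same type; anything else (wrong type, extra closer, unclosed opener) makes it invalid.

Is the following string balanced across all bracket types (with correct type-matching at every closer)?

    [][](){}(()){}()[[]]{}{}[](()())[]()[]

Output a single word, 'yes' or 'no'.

Answer: yes

Derivation:
pos 0: push '['; stack = [
pos 1: ']' matches '['; pop; stack = (empty)
pos 2: push '['; stack = [
pos 3: ']' matches '['; pop; stack = (empty)
pos 4: push '('; stack = (
pos 5: ')' matches '('; pop; stack = (empty)
pos 6: push '{'; stack = {
pos 7: '}' matches '{'; pop; stack = (empty)
pos 8: push '('; stack = (
pos 9: push '('; stack = ((
pos 10: ')' matches '('; pop; stack = (
pos 11: ')' matches '('; pop; stack = (empty)
pos 12: push '{'; stack = {
pos 13: '}' matches '{'; pop; stack = (empty)
pos 14: push '('; stack = (
pos 15: ')' matches '('; pop; stack = (empty)
pos 16: push '['; stack = [
pos 17: push '['; stack = [[
pos 18: ']' matches '['; pop; stack = [
pos 19: ']' matches '['; pop; stack = (empty)
pos 20: push '{'; stack = {
pos 21: '}' matches '{'; pop; stack = (empty)
pos 22: push '{'; stack = {
pos 23: '}' matches '{'; pop; stack = (empty)
pos 24: push '['; stack = [
pos 25: ']' matches '['; pop; stack = (empty)
pos 26: push '('; stack = (
pos 27: push '('; stack = ((
pos 28: ')' matches '('; pop; stack = (
pos 29: push '('; stack = ((
pos 30: ')' matches '('; pop; stack = (
pos 31: ')' matches '('; pop; stack = (empty)
pos 32: push '['; stack = [
pos 33: ']' matches '['; pop; stack = (empty)
pos 34: push '('; stack = (
pos 35: ')' matches '('; pop; stack = (empty)
pos 36: push '['; stack = [
pos 37: ']' matches '['; pop; stack = (empty)
end: stack empty → VALID
Verdict: properly nested → yes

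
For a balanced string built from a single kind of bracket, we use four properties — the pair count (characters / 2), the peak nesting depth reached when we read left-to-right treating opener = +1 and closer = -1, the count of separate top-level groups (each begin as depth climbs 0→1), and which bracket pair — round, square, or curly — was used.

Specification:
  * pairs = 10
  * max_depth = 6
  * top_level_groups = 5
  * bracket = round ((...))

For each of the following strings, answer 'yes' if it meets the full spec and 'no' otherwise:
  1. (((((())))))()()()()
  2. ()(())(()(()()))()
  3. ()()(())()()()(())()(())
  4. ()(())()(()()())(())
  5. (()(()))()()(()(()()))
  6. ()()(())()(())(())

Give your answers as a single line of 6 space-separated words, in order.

Answer: yes no no no no no

Derivation:
String 1 '(((((())))))()()()()': depth seq [1 2 3 4 5 6 5 4 3 2 1 0 1 0 1 0 1 0 1 0]
  -> pairs=10 depth=6 groups=5 -> yes
String 2 '()(())(()(()()))()': depth seq [1 0 1 2 1 0 1 2 1 2 3 2 3 2 1 0 1 0]
  -> pairs=9 depth=3 groups=4 -> no
String 3 '()()(())()()()(())()(())': depth seq [1 0 1 0 1 2 1 0 1 0 1 0 1 0 1 2 1 0 1 0 1 2 1 0]
  -> pairs=12 depth=2 groups=9 -> no
String 4 '()(())()(()()())(())': depth seq [1 0 1 2 1 0 1 0 1 2 1 2 1 2 1 0 1 2 1 0]
  -> pairs=10 depth=2 groups=5 -> no
String 5 '(()(()))()()(()(()()))': depth seq [1 2 1 2 3 2 1 0 1 0 1 0 1 2 1 2 3 2 3 2 1 0]
  -> pairs=11 depth=3 groups=4 -> no
String 6 '()()(())()(())(())': depth seq [1 0 1 0 1 2 1 0 1 0 1 2 1 0 1 2 1 0]
  -> pairs=9 depth=2 groups=6 -> no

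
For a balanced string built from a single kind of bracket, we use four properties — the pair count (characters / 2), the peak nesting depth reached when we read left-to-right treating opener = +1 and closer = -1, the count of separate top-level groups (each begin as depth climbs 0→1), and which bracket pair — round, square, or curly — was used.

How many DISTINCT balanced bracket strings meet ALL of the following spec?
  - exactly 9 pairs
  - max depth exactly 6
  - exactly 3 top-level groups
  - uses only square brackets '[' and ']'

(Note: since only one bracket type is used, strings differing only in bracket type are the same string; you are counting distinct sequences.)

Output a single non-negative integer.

Answer: 33

Derivation:
Spec: pairs=9 depth=6 groups=3
Count(depth <= 6) = 998
Count(depth <= 5) = 965
Count(depth == 6) = 998 - 965 = 33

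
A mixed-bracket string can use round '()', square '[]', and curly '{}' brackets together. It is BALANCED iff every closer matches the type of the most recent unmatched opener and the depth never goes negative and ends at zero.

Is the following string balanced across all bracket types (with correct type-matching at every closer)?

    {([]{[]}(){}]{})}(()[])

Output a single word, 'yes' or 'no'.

Answer: no

Derivation:
pos 0: push '{'; stack = {
pos 1: push '('; stack = {(
pos 2: push '['; stack = {([
pos 3: ']' matches '['; pop; stack = {(
pos 4: push '{'; stack = {({
pos 5: push '['; stack = {({[
pos 6: ']' matches '['; pop; stack = {({
pos 7: '}' matches '{'; pop; stack = {(
pos 8: push '('; stack = {((
pos 9: ')' matches '('; pop; stack = {(
pos 10: push '{'; stack = {({
pos 11: '}' matches '{'; pop; stack = {(
pos 12: saw closer ']' but top of stack is '(' (expected ')') → INVALID
Verdict: type mismatch at position 12: ']' closes '(' → no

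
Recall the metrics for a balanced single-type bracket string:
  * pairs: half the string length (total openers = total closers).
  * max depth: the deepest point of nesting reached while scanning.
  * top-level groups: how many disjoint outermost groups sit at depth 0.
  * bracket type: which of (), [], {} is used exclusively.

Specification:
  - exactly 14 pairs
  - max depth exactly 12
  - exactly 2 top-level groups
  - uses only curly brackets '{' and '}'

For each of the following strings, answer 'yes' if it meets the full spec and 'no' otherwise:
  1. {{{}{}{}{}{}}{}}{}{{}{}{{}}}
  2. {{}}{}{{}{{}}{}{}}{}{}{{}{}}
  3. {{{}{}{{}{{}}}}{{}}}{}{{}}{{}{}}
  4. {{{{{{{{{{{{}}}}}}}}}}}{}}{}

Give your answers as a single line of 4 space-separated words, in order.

Answer: no no no yes

Derivation:
String 1 '{{{}{}{}{}{}}{}}{}{{}{}{{}}}': depth seq [1 2 3 2 3 2 3 2 3 2 3 2 1 2 1 0 1 0 1 2 1 2 1 2 3 2 1 0]
  -> pairs=14 depth=3 groups=3 -> no
String 2 '{{}}{}{{}{{}}{}{}}{}{}{{}{}}': depth seq [1 2 1 0 1 0 1 2 1 2 3 2 1 2 1 2 1 0 1 0 1 0 1 2 1 2 1 0]
  -> pairs=14 depth=3 groups=6 -> no
String 3 '{{{}{}{{}{{}}}}{{}}}{}{{}}{{}{}}': depth seq [1 2 3 2 3 2 3 4 3 4 5 4 3 2 1 2 3 2 1 0 1 0 1 2 1 0 1 2 1 2 1 0]
  -> pairs=16 depth=5 groups=4 -> no
String 4 '{{{{{{{{{{{{}}}}}}}}}}}{}}{}': depth seq [1 2 3 4 5 6 7 8 9 10 11 12 11 10 9 8 7 6 5 4 3 2 1 2 1 0 1 0]
  -> pairs=14 depth=12 groups=2 -> yes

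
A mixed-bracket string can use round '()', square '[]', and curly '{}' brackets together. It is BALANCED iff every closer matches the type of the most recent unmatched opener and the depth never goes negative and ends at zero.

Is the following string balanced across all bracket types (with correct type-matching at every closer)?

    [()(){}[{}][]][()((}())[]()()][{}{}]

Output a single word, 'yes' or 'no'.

Answer: no

Derivation:
pos 0: push '['; stack = [
pos 1: push '('; stack = [(
pos 2: ')' matches '('; pop; stack = [
pos 3: push '('; stack = [(
pos 4: ')' matches '('; pop; stack = [
pos 5: push '{'; stack = [{
pos 6: '}' matches '{'; pop; stack = [
pos 7: push '['; stack = [[
pos 8: push '{'; stack = [[{
pos 9: '}' matches '{'; pop; stack = [[
pos 10: ']' matches '['; pop; stack = [
pos 11: push '['; stack = [[
pos 12: ']' matches '['; pop; stack = [
pos 13: ']' matches '['; pop; stack = (empty)
pos 14: push '['; stack = [
pos 15: push '('; stack = [(
pos 16: ')' matches '('; pop; stack = [
pos 17: push '('; stack = [(
pos 18: push '('; stack = [((
pos 19: saw closer '}' but top of stack is '(' (expected ')') → INVALID
Verdict: type mismatch at position 19: '}' closes '(' → no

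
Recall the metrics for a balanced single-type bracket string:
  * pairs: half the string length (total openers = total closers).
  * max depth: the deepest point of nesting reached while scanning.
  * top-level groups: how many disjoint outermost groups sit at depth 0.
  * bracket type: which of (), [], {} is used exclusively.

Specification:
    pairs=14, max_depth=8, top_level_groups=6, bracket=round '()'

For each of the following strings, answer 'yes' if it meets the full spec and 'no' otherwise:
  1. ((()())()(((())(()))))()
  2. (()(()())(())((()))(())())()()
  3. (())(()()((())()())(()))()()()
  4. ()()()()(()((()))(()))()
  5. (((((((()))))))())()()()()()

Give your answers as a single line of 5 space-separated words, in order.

Answer: no no no no yes

Derivation:
String 1 '((()())()(((())(()))))()': depth seq [1 2 3 2 3 2 1 2 1 2 3 4 5 4 3 4 5 4 3 2 1 0 1 0]
  -> pairs=12 depth=5 groups=2 -> no
String 2 '(()(()())(())((()))(())())()()': depth seq [1 2 1 2 3 2 3 2 1 2 3 2 1 2 3 4 3 2 1 2 3 2 1 2 1 0 1 0 1 0]
  -> pairs=15 depth=4 groups=3 -> no
String 3 '(())(()()((())()())(()))()()()': depth seq [1 2 1 0 1 2 1 2 1 2 3 4 3 2 3 2 3 2 1 2 3 2 1 0 1 0 1 0 1 0]
  -> pairs=15 depth=4 groups=5 -> no
String 4 '()()()()(()((()))(()))()': depth seq [1 0 1 0 1 0 1 0 1 2 1 2 3 4 3 2 1 2 3 2 1 0 1 0]
  -> pairs=12 depth=4 groups=6 -> no
String 5 '(((((((()))))))())()()()()()': depth seq [1 2 3 4 5 6 7 8 7 6 5 4 3 2 1 2 1 0 1 0 1 0 1 0 1 0 1 0]
  -> pairs=14 depth=8 groups=6 -> yes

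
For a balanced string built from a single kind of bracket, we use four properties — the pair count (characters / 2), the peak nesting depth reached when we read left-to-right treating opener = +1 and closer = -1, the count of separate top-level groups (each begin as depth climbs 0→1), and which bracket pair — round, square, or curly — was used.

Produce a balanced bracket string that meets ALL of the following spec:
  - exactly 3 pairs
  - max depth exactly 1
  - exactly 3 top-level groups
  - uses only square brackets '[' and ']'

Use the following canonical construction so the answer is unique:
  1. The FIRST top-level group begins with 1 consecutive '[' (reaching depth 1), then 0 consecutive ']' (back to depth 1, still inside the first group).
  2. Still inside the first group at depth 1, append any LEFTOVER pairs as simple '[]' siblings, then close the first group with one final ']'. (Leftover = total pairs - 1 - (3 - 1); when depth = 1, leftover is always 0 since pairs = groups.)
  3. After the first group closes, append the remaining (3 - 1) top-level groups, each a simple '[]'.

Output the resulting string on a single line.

Answer: [][][]

Derivation:
Spec: pairs=3 depth=1 groups=3
Leftover pairs = 3 - 1 - (3-1) = 0
First group: deep chain of depth 1 + 0 sibling pairs
Remaining 2 groups: simple '[]' each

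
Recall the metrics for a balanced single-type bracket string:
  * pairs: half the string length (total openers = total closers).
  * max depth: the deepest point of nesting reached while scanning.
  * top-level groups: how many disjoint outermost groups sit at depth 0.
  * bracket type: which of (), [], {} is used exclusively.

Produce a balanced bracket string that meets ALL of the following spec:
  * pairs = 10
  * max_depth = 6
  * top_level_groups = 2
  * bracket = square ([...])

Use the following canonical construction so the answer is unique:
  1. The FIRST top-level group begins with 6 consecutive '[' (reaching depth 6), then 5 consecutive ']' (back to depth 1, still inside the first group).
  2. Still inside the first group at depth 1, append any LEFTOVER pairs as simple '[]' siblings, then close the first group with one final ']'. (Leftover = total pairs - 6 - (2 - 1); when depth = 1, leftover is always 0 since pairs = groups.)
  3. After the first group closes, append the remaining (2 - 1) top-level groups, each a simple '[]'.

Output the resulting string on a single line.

Spec: pairs=10 depth=6 groups=2
Leftover pairs = 10 - 6 - (2-1) = 3
First group: deep chain of depth 6 + 3 sibling pairs
Remaining 1 groups: simple '[]' each

Answer: [[[[[[]]]]][][][]][]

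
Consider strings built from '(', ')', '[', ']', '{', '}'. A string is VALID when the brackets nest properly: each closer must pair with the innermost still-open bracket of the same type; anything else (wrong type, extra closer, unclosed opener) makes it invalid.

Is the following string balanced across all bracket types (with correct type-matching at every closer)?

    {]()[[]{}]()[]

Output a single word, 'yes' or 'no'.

Answer: no

Derivation:
pos 0: push '{'; stack = {
pos 1: saw closer ']' but top of stack is '{' (expected '}') → INVALID
Verdict: type mismatch at position 1: ']' closes '{' → no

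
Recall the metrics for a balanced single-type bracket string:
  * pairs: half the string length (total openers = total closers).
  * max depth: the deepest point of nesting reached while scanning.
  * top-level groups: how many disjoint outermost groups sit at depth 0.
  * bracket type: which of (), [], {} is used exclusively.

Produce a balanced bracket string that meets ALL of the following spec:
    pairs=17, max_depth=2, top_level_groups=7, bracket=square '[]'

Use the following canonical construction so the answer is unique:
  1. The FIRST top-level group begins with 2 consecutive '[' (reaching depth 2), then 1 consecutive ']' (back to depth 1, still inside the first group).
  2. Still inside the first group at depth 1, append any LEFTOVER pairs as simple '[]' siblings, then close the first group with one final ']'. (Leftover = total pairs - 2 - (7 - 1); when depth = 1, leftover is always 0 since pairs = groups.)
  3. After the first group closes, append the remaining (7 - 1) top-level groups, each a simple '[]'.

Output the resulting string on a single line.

Spec: pairs=17 depth=2 groups=7
Leftover pairs = 17 - 2 - (7-1) = 9
First group: deep chain of depth 2 + 9 sibling pairs
Remaining 6 groups: simple '[]' each

Answer: [[][][][][][][][][][]][][][][][][]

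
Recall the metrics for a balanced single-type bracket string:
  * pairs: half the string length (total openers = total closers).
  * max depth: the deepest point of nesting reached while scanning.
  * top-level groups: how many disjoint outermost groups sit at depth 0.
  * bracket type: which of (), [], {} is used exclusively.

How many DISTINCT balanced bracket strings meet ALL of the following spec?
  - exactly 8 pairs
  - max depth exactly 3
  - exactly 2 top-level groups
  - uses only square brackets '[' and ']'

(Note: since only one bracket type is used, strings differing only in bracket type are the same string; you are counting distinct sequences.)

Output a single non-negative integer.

Spec: pairs=8 depth=3 groups=2
Count(depth <= 3) = 144
Count(depth <= 2) = 7
Count(depth == 3) = 144 - 7 = 137

Answer: 137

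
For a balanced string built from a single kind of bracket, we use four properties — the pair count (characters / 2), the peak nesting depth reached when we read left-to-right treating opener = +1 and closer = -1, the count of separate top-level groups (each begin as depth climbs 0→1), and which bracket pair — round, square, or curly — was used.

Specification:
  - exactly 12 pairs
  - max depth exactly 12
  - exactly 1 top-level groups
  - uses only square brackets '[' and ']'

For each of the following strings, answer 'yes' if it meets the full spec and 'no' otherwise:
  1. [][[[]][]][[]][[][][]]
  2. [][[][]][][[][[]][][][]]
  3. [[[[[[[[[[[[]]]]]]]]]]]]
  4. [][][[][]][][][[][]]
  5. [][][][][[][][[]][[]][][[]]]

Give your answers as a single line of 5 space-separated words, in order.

Answer: no no yes no no

Derivation:
String 1 '[][[[]][]][[]][[][][]]': depth seq [1 0 1 2 3 2 1 2 1 0 1 2 1 0 1 2 1 2 1 2 1 0]
  -> pairs=11 depth=3 groups=4 -> no
String 2 '[][[][]][][[][[]][][][]]': depth seq [1 0 1 2 1 2 1 0 1 0 1 2 1 2 3 2 1 2 1 2 1 2 1 0]
  -> pairs=12 depth=3 groups=4 -> no
String 3 '[[[[[[[[[[[[]]]]]]]]]]]]': depth seq [1 2 3 4 5 6 7 8 9 10 11 12 11 10 9 8 7 6 5 4 3 2 1 0]
  -> pairs=12 depth=12 groups=1 -> yes
String 4 '[][][[][]][][][[][]]': depth seq [1 0 1 0 1 2 1 2 1 0 1 0 1 0 1 2 1 2 1 0]
  -> pairs=10 depth=2 groups=6 -> no
String 5 '[][][][][[][][[]][[]][][[]]]': depth seq [1 0 1 0 1 0 1 0 1 2 1 2 1 2 3 2 1 2 3 2 1 2 1 2 3 2 1 0]
  -> pairs=14 depth=3 groups=5 -> no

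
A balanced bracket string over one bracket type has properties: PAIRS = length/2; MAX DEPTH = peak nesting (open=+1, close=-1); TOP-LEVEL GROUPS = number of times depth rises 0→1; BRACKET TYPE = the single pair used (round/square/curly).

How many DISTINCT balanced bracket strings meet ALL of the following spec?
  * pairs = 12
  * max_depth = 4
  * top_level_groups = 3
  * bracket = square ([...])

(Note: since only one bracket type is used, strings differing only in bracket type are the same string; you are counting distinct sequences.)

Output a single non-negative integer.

Answer: 15544

Derivation:
Spec: pairs=12 depth=4 groups=3
Count(depth <= 4) = 21176
Count(depth <= 3) = 5632
Count(depth == 4) = 21176 - 5632 = 15544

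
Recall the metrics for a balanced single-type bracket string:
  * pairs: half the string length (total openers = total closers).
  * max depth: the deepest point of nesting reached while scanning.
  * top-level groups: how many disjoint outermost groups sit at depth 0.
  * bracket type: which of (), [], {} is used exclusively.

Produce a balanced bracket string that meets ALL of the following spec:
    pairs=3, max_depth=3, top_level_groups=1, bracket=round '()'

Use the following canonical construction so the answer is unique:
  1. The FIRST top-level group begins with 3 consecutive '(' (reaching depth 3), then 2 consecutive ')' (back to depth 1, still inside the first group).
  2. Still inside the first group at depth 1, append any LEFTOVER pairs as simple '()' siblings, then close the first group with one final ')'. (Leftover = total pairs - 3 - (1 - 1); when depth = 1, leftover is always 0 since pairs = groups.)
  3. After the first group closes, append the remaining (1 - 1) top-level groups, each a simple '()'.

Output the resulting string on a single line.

Spec: pairs=3 depth=3 groups=1
Leftover pairs = 3 - 3 - (1-1) = 0
First group: deep chain of depth 3 + 0 sibling pairs
Remaining 0 groups: simple '()' each

Answer: ((()))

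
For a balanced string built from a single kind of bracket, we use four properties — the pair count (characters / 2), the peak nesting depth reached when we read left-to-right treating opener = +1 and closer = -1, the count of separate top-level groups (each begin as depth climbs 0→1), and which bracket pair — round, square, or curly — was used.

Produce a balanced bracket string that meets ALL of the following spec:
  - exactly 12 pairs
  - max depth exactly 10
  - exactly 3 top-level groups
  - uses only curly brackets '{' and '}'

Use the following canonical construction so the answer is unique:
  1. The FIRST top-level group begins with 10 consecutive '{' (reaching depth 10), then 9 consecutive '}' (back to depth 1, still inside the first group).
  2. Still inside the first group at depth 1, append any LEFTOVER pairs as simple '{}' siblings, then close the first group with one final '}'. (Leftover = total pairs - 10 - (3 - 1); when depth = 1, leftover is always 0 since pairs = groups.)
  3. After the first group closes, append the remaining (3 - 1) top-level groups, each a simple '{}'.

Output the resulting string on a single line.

Answer: {{{{{{{{{{}}}}}}}}}}{}{}

Derivation:
Spec: pairs=12 depth=10 groups=3
Leftover pairs = 12 - 10 - (3-1) = 0
First group: deep chain of depth 10 + 0 sibling pairs
Remaining 2 groups: simple '{}' each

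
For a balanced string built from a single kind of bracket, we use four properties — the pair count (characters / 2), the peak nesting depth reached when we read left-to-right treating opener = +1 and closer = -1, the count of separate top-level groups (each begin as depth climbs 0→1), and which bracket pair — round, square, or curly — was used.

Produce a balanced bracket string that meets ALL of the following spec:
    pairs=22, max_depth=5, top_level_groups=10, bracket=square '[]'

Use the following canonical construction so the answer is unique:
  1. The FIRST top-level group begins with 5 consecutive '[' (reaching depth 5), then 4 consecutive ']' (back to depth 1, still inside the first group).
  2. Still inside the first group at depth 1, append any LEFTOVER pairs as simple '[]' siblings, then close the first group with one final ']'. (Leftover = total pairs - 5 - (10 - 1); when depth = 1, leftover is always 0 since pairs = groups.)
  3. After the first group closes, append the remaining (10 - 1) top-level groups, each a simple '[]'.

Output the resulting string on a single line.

Answer: [[[[[]]]][][][][][][][][]][][][][][][][][][]

Derivation:
Spec: pairs=22 depth=5 groups=10
Leftover pairs = 22 - 5 - (10-1) = 8
First group: deep chain of depth 5 + 8 sibling pairs
Remaining 9 groups: simple '[]' each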